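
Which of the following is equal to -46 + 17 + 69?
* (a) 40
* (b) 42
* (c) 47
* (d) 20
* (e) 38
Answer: a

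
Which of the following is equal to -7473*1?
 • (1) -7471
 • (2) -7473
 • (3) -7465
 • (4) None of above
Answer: 2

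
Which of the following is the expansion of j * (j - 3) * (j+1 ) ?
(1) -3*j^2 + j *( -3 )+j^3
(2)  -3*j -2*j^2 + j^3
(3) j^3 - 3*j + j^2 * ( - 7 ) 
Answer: 2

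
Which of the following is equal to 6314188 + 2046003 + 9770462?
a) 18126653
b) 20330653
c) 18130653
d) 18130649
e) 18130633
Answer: c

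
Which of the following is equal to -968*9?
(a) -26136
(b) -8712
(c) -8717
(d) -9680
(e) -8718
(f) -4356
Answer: b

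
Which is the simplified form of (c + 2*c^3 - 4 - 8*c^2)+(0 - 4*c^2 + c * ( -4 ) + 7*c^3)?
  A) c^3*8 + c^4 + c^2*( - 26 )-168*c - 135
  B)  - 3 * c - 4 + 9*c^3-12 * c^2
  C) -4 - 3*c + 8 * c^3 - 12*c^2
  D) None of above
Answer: B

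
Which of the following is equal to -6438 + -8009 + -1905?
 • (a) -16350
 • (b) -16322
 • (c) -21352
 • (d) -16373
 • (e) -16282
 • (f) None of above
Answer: f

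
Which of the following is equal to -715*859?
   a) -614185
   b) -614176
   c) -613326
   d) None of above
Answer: a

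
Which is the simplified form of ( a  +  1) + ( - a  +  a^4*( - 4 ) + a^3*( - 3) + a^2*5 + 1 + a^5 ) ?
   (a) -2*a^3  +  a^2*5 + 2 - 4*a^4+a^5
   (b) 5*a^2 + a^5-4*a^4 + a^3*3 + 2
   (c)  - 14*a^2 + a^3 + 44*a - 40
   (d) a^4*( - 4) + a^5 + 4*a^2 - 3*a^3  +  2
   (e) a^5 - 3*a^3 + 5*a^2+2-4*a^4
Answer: e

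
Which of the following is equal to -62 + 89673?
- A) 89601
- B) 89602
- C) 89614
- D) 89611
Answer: D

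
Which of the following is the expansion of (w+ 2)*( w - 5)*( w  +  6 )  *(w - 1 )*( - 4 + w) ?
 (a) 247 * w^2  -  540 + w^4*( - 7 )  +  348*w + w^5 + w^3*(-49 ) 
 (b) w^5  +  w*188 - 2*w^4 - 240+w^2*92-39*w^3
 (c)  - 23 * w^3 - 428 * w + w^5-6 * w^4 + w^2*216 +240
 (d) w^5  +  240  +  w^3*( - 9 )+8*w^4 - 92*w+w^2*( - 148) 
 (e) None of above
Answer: b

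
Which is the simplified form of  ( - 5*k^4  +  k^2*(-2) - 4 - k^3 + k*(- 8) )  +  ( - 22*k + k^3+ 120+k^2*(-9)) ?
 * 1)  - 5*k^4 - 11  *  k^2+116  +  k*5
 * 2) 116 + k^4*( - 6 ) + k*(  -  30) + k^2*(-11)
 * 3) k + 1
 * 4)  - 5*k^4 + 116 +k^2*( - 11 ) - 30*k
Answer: 4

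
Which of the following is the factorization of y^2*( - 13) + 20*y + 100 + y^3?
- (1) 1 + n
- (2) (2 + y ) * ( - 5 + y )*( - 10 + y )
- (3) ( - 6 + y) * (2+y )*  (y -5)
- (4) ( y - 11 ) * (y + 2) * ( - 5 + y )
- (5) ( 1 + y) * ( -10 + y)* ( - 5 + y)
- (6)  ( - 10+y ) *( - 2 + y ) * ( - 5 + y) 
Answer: 2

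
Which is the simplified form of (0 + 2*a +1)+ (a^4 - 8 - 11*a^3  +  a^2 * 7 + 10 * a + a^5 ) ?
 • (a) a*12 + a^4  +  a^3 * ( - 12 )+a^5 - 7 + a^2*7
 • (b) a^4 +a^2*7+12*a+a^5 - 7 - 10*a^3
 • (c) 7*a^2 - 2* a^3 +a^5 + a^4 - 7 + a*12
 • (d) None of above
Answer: d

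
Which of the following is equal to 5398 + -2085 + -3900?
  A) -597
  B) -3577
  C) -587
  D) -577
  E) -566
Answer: C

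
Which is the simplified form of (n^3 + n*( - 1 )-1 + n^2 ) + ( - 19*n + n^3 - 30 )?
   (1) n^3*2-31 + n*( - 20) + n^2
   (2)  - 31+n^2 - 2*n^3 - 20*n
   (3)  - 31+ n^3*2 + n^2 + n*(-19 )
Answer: 1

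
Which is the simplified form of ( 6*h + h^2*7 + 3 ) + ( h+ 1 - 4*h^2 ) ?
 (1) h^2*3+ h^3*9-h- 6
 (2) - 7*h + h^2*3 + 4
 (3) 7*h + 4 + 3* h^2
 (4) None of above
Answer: 3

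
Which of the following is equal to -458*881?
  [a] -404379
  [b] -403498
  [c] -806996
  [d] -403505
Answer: b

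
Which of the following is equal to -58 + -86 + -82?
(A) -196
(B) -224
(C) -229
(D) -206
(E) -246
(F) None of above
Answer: F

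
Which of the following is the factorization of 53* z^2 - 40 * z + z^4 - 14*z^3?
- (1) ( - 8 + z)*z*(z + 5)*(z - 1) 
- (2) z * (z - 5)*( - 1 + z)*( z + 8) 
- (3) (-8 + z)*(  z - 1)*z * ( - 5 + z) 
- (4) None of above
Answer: 3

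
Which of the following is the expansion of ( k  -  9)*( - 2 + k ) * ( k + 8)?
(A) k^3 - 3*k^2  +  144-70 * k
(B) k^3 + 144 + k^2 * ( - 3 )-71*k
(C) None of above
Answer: A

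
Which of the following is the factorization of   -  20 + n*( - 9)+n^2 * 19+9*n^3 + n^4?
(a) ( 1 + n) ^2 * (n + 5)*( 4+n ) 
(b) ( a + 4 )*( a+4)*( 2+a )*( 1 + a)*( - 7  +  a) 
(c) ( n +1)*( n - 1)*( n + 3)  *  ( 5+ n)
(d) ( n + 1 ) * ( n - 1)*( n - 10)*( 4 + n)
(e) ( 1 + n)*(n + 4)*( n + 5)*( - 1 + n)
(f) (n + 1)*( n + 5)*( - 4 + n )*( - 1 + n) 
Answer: e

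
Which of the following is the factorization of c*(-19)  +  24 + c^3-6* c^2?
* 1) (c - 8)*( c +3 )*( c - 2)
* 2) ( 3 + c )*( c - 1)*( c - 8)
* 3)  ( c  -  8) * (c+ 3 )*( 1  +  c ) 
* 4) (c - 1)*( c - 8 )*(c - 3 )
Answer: 2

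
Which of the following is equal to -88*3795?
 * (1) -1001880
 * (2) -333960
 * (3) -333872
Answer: 2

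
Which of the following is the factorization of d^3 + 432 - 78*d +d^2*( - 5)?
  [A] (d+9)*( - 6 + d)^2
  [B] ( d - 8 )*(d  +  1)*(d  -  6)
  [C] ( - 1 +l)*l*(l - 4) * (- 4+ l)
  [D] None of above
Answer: D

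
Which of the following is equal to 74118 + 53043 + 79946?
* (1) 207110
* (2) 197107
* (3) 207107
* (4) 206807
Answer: 3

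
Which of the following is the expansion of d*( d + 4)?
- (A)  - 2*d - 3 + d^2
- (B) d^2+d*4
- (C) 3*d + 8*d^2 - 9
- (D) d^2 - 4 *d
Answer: B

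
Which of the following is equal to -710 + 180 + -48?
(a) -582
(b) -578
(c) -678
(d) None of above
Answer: b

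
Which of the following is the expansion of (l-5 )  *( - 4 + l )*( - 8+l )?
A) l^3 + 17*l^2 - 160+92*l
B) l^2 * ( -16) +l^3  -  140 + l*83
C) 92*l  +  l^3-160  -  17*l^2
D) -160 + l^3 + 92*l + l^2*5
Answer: C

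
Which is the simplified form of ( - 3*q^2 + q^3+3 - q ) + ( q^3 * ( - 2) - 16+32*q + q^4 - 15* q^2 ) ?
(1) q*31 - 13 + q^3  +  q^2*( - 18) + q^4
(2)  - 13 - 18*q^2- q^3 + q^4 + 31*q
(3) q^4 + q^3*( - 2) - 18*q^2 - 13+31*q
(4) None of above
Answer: 2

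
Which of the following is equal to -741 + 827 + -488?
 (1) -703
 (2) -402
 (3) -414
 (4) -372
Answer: 2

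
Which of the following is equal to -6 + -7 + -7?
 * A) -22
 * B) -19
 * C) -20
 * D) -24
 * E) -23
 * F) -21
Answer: C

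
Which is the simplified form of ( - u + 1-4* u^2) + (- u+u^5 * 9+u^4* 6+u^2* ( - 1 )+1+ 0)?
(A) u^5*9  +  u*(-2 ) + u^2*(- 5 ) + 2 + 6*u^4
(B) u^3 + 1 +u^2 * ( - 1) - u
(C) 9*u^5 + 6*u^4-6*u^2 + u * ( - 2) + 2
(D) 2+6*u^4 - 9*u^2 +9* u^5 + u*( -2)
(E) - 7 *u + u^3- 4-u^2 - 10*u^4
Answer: A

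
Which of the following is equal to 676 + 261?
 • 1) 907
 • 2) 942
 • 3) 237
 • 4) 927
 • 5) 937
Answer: 5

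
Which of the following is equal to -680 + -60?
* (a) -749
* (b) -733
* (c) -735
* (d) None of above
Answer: d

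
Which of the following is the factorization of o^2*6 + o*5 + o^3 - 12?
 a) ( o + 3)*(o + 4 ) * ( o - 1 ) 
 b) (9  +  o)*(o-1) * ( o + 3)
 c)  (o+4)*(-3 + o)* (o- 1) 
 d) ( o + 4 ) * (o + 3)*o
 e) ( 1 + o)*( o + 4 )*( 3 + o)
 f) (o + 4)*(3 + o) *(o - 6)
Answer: a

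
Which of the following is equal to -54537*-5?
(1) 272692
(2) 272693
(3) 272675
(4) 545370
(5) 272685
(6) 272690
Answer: 5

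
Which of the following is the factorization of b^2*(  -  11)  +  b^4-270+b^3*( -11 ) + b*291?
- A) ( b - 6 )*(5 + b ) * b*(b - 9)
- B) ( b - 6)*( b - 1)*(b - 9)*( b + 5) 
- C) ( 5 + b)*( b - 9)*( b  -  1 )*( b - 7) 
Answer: B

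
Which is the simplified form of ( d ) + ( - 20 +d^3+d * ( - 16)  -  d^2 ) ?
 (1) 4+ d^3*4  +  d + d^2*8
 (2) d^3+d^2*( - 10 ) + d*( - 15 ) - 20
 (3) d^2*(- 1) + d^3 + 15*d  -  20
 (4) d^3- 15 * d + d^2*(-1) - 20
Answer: 4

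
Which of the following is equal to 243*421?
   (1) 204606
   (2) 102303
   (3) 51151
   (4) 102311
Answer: 2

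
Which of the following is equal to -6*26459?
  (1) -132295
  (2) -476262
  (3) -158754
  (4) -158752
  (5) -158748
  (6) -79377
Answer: 3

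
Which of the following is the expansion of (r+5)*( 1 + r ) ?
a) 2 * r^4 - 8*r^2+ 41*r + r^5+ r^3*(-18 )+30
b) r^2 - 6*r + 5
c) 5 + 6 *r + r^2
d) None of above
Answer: c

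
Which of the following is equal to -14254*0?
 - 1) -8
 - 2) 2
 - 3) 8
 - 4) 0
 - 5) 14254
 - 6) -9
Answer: 4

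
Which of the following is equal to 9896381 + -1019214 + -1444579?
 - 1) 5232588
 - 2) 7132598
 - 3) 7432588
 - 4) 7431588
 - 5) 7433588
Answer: 3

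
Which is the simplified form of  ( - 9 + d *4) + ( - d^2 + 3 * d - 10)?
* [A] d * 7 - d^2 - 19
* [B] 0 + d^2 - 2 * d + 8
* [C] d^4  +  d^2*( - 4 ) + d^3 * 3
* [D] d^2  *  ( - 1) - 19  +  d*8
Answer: A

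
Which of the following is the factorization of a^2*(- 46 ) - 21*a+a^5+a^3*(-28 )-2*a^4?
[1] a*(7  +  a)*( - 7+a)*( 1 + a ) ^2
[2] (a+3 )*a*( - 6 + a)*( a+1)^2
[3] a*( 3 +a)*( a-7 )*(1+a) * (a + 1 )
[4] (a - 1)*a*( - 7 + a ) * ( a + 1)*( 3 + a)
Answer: 3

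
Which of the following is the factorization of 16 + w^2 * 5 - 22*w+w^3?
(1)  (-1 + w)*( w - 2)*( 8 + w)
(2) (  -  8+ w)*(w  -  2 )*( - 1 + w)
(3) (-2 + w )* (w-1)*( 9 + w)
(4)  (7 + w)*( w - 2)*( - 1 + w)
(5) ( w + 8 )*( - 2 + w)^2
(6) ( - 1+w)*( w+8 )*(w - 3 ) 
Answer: 1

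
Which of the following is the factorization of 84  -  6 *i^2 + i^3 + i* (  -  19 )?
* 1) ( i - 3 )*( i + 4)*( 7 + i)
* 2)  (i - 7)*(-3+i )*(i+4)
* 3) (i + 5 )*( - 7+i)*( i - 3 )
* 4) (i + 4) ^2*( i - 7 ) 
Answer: 2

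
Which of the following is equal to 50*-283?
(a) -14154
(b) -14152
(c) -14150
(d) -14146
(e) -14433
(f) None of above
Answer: c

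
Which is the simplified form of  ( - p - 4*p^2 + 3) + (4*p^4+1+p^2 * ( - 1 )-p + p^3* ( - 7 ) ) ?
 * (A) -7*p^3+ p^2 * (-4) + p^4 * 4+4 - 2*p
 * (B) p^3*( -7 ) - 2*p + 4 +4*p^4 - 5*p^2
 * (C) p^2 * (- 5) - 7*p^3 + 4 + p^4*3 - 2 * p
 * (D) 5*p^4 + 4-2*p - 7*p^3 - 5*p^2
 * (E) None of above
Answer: B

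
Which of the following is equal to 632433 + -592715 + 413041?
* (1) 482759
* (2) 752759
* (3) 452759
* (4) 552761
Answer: 3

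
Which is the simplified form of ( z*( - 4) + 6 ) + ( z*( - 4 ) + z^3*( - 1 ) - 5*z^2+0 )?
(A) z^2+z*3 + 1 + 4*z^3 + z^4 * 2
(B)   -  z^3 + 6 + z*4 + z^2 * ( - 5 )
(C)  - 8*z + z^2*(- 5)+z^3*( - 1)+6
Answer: C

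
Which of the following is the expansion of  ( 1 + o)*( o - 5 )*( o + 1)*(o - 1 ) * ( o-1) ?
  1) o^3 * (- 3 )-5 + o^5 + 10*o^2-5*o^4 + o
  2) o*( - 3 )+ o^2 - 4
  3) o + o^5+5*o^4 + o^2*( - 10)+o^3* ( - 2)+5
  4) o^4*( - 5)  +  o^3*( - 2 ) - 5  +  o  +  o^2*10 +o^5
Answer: 4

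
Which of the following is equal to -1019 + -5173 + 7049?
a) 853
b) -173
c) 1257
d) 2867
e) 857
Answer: e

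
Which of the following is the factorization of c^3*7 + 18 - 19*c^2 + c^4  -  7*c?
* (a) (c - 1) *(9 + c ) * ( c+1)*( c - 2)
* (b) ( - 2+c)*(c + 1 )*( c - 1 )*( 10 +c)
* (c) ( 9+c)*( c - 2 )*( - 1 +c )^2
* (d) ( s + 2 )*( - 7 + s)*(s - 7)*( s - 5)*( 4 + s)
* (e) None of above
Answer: a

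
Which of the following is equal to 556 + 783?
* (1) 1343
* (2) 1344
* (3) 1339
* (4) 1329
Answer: 3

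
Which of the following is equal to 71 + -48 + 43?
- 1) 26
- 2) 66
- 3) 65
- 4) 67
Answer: 2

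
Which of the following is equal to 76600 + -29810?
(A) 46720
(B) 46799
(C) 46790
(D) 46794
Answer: C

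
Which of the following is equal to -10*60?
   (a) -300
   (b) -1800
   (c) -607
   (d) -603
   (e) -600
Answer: e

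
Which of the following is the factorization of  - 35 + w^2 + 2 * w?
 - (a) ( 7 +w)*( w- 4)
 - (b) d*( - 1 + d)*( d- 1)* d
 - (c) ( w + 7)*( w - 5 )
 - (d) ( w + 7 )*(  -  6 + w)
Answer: c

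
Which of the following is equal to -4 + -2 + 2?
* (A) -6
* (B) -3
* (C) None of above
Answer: C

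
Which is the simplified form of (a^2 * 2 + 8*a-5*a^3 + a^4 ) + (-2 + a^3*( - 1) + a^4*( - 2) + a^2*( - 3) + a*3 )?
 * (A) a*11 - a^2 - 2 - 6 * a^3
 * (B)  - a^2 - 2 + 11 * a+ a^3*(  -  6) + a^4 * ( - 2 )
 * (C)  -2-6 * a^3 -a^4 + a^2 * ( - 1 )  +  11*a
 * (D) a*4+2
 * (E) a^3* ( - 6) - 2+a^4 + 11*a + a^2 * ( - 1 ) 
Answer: C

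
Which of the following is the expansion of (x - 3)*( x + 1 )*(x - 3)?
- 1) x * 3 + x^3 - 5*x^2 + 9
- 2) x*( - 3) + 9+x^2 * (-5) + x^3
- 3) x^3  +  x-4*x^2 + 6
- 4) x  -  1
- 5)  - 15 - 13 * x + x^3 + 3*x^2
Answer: 1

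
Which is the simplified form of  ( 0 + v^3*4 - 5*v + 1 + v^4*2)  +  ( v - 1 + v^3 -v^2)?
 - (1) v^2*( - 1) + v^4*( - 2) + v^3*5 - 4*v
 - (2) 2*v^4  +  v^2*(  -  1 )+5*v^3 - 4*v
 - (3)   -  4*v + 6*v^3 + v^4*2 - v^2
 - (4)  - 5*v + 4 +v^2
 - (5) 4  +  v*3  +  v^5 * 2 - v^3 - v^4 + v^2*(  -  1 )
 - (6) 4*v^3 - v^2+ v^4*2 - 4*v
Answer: 2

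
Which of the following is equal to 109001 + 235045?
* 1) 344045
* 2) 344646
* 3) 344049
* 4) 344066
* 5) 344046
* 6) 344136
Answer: 5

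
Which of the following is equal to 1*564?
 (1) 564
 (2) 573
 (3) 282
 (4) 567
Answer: 1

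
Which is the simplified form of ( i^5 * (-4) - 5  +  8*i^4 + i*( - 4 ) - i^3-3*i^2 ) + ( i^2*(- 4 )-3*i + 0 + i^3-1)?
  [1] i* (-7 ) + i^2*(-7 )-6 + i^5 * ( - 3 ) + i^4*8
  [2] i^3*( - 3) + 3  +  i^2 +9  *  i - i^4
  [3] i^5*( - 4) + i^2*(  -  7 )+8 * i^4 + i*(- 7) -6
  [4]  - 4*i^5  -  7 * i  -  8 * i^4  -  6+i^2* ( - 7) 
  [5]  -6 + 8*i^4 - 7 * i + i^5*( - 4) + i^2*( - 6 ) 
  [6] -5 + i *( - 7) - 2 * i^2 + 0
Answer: 3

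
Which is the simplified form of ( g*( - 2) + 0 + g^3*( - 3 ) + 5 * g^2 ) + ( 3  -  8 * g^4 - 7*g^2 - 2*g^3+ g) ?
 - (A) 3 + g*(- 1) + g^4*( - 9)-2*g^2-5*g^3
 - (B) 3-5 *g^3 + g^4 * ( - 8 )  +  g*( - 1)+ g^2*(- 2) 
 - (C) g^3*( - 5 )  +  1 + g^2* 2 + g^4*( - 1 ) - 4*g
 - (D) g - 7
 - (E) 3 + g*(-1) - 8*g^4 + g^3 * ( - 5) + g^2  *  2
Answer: B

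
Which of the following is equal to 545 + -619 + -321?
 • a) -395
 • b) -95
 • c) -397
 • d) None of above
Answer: a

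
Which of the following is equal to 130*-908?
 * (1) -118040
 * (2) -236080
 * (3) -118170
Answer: 1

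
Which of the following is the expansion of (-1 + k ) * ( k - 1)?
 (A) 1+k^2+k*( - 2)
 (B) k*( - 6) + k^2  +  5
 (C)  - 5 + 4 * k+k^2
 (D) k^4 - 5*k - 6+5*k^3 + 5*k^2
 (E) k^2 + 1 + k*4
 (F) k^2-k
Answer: A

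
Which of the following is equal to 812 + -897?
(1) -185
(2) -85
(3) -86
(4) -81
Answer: 2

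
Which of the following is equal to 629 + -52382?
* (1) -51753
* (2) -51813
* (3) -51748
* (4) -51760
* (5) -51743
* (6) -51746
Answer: 1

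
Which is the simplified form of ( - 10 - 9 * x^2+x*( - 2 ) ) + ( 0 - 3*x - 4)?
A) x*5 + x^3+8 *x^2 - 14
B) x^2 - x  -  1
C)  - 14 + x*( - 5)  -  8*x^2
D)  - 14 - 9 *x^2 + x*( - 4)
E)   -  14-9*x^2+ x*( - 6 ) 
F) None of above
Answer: F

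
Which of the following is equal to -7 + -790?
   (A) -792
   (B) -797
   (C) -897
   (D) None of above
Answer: B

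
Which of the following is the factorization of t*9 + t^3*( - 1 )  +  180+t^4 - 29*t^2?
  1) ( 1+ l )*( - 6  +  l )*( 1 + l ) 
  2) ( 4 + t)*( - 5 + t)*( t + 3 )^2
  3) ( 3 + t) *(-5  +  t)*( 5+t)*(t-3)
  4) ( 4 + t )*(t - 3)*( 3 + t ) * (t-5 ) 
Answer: 4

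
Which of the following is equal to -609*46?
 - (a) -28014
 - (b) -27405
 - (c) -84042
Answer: a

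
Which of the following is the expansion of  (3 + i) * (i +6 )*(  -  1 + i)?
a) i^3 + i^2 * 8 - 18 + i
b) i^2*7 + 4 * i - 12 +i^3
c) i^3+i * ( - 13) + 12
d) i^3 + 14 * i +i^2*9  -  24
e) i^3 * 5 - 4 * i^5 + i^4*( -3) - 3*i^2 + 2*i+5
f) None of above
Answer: f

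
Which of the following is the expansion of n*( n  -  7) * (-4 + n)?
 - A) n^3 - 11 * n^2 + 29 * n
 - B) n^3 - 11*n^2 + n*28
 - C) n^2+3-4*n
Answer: B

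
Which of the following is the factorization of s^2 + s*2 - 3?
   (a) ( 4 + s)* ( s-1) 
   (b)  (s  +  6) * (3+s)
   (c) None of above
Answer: c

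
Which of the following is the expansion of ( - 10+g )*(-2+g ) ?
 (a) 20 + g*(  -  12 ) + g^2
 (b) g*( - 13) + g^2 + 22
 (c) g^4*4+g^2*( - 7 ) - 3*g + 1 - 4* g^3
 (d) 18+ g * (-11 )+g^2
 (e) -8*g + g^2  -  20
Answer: a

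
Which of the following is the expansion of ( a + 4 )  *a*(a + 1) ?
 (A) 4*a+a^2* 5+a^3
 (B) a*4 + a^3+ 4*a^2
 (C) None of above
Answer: A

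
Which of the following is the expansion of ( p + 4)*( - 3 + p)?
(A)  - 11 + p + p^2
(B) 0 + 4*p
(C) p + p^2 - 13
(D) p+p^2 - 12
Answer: D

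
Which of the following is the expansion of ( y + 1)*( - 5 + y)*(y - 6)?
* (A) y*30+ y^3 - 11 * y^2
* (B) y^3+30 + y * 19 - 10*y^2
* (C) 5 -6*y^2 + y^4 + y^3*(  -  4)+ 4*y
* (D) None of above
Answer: B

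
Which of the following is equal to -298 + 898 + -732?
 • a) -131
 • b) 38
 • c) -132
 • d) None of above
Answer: c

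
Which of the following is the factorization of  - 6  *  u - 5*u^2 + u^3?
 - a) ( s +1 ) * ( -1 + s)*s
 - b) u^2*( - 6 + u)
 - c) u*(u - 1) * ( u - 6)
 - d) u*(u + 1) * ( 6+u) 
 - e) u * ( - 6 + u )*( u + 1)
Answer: e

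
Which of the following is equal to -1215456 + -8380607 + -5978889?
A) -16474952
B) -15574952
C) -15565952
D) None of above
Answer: B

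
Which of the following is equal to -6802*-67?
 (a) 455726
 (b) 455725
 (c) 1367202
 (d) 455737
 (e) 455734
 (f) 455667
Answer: e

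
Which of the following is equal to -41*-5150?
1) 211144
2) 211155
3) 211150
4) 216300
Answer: 3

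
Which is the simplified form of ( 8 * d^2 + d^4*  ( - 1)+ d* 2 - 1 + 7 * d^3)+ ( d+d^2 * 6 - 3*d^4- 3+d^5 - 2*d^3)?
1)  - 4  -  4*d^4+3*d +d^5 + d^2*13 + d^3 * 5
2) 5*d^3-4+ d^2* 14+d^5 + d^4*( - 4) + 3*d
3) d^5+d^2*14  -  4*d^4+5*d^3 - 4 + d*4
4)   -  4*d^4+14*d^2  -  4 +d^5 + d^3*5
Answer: 2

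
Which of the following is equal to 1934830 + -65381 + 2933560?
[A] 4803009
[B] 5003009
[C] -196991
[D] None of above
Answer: A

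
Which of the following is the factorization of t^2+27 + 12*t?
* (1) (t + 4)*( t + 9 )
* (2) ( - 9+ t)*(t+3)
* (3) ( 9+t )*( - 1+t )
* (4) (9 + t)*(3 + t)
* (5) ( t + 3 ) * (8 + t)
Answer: 4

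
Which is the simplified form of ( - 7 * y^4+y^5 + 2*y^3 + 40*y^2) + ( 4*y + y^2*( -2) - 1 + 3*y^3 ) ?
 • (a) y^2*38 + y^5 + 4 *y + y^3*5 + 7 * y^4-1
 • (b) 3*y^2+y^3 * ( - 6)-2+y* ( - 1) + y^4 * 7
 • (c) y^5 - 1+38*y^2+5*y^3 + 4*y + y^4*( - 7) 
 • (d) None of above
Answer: c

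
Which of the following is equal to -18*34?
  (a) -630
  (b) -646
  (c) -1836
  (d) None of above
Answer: d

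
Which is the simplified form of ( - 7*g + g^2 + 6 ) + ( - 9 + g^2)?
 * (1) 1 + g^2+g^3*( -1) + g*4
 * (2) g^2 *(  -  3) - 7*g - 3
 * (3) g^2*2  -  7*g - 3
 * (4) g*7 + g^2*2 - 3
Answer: 3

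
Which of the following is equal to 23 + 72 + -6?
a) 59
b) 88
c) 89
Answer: c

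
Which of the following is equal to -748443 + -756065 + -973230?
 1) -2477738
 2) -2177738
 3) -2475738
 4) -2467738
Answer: 1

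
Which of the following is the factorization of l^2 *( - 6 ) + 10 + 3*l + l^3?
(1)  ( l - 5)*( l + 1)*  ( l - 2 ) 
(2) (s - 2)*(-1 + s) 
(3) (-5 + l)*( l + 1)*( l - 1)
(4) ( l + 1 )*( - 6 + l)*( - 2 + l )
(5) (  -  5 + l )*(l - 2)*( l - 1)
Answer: 1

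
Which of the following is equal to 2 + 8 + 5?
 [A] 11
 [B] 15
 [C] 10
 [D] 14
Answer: B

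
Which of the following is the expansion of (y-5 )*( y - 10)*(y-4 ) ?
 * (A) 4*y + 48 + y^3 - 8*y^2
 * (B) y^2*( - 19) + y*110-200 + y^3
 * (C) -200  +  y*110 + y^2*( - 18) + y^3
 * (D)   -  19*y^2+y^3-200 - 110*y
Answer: B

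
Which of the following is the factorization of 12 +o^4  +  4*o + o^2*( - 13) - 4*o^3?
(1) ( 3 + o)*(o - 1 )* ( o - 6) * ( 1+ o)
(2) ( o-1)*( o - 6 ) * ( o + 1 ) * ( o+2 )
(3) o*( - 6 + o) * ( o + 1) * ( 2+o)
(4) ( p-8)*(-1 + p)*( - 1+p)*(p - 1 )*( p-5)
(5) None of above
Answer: 2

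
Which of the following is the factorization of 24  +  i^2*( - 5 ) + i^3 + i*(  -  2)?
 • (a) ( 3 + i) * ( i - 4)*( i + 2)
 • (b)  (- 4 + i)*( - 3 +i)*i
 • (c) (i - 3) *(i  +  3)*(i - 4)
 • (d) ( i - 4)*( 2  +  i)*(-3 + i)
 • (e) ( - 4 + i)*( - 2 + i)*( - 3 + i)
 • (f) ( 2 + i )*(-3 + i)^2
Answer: d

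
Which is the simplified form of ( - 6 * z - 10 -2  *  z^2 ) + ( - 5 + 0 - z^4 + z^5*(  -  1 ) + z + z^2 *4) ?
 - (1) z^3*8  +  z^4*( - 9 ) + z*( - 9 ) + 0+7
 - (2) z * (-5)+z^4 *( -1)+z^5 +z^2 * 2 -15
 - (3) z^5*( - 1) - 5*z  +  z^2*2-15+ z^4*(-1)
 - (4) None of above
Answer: 3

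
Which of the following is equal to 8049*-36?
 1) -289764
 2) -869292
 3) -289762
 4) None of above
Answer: 1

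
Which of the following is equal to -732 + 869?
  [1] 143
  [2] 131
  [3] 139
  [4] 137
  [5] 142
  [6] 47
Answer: 4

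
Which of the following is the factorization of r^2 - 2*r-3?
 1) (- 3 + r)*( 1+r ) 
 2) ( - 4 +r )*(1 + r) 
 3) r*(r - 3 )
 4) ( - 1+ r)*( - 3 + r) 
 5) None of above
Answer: 1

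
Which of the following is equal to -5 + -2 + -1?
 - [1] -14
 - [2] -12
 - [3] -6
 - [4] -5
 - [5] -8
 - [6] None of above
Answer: 5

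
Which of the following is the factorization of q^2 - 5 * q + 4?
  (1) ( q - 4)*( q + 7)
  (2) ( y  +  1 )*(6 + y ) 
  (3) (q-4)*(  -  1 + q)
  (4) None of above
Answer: 3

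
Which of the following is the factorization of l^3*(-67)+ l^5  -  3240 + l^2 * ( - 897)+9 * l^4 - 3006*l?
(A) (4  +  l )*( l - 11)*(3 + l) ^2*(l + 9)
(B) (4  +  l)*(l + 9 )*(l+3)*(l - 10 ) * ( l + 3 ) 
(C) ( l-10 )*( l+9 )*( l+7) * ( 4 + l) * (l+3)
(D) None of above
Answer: B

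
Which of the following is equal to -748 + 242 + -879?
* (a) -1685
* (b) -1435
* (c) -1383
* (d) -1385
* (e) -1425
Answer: d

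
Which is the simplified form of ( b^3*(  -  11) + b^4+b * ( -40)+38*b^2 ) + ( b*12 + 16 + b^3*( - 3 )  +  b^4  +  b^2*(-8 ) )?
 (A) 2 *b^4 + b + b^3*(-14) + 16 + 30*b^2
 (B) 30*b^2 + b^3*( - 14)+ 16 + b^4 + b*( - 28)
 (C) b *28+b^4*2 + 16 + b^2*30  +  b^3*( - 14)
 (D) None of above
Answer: D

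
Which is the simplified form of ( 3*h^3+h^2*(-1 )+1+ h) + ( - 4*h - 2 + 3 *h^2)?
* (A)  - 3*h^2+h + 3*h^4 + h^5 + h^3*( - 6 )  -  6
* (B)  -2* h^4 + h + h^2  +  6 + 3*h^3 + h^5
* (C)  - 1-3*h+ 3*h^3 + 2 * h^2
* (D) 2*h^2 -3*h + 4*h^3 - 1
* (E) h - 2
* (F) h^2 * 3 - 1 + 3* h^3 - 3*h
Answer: C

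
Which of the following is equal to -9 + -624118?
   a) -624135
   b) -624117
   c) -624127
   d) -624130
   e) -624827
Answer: c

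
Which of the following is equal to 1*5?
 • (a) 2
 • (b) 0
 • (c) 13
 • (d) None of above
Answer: d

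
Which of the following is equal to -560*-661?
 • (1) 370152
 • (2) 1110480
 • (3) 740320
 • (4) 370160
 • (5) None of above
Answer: 4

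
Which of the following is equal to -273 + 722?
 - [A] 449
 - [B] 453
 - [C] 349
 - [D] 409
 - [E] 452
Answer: A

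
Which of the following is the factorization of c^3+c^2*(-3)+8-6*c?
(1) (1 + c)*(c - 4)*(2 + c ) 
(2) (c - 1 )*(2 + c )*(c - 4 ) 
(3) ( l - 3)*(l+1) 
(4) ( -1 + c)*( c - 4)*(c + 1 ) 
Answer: 2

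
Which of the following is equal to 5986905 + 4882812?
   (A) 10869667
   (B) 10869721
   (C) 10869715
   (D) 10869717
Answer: D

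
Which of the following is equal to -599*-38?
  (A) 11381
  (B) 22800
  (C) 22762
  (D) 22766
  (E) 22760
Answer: C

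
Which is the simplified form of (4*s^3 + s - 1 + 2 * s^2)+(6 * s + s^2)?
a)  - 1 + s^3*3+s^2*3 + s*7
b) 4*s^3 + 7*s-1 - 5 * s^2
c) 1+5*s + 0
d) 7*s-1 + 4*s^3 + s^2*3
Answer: d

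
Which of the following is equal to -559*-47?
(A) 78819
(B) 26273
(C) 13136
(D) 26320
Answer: B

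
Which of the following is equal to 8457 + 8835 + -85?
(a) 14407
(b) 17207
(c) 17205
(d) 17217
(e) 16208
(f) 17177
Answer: b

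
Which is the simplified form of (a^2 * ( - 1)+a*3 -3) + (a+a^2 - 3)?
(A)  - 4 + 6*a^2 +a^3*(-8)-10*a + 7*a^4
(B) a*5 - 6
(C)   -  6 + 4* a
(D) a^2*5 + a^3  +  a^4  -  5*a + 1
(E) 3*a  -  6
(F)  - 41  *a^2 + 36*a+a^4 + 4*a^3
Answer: C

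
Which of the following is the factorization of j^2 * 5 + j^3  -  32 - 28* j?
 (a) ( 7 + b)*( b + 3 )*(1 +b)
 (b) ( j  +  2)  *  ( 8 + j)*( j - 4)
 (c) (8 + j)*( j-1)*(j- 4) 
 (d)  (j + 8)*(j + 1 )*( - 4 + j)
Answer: d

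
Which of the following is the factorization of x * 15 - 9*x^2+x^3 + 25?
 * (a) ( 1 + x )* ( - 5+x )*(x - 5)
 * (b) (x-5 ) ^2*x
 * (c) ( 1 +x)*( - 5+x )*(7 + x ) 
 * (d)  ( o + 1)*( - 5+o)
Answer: a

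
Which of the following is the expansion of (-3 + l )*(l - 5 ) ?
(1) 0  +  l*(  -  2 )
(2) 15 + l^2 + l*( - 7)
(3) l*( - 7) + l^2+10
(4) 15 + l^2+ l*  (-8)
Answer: 4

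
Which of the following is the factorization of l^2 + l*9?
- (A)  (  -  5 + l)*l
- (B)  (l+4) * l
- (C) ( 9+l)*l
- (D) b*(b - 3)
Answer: C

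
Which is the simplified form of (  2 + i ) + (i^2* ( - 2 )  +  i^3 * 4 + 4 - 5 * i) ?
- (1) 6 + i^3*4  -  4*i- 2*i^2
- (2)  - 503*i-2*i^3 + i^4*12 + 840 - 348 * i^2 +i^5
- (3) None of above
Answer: 1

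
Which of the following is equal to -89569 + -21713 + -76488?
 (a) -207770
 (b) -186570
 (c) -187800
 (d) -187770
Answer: d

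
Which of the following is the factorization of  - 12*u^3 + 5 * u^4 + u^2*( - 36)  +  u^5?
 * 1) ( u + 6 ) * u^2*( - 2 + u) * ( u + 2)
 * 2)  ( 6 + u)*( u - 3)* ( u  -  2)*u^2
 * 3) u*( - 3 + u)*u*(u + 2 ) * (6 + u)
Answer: 3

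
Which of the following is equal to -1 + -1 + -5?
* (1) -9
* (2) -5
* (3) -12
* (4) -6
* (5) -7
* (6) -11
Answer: 5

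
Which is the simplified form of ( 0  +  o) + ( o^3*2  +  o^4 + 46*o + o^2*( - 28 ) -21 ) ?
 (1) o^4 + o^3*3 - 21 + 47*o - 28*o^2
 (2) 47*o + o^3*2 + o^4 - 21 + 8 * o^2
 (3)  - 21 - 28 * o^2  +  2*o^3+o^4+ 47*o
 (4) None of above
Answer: 3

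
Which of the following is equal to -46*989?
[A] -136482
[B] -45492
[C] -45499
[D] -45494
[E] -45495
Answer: D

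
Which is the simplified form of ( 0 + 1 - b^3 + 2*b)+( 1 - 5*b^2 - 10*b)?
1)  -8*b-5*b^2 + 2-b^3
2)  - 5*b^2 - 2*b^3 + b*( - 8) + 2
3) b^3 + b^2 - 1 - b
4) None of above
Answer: 1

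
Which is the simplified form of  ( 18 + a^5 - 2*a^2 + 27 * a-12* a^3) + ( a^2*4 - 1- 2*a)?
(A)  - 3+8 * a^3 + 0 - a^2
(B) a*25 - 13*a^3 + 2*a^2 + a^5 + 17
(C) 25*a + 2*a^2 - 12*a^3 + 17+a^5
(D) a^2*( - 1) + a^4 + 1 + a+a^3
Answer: C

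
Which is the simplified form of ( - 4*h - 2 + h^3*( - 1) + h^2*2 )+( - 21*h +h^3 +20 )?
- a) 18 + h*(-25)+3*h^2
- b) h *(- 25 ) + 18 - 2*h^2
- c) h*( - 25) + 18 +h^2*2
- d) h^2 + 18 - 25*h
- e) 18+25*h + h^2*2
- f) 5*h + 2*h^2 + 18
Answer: c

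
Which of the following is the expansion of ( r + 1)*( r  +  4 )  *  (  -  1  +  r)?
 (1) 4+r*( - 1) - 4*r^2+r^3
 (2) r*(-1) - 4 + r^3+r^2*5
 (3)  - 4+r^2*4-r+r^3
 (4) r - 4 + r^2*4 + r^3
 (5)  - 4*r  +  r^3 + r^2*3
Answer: 3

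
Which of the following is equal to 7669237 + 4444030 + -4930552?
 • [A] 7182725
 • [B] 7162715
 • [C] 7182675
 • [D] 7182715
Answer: D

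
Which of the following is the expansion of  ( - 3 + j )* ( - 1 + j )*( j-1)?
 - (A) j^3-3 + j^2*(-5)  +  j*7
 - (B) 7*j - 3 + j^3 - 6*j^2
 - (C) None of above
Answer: A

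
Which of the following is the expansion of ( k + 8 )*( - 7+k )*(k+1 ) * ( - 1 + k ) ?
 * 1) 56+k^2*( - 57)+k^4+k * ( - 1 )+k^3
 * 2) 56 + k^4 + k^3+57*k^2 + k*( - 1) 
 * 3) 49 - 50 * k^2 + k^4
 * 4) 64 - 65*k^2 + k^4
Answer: 1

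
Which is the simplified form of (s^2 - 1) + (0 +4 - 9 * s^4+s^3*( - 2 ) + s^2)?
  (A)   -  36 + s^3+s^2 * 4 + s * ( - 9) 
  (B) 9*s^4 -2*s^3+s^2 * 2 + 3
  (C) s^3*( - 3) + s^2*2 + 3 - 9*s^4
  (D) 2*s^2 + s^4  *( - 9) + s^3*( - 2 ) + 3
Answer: D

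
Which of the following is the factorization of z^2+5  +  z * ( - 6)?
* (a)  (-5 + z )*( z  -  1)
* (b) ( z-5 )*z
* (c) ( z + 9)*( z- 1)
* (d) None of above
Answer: a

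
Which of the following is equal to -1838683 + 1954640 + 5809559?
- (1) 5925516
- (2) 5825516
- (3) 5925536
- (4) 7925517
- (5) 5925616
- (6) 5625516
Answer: 1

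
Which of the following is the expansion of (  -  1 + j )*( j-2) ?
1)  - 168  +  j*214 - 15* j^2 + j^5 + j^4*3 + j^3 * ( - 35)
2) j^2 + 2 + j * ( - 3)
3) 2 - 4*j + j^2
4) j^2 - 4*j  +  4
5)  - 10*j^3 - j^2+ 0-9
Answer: 2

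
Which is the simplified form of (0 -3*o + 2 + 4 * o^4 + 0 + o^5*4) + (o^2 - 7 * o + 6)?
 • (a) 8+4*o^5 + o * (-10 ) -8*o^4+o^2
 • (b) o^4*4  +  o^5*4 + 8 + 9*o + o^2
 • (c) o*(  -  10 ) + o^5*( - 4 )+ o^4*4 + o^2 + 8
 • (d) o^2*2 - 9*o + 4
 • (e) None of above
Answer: e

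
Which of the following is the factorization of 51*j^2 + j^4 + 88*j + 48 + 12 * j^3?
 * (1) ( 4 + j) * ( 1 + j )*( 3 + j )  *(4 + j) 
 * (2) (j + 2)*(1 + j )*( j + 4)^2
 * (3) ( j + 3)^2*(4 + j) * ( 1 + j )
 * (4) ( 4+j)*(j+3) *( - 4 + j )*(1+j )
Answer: 1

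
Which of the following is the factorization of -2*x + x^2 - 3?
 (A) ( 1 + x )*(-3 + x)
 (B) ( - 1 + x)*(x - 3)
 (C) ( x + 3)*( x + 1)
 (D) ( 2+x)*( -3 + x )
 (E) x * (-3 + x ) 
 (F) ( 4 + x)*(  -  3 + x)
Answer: A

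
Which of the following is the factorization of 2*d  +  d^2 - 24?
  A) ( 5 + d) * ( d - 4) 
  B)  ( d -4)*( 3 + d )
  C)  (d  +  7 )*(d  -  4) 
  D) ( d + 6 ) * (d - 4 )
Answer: D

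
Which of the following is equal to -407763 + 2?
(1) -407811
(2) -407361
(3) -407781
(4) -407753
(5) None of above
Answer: 5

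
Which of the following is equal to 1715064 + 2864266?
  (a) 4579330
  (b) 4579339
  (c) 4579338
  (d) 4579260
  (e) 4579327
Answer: a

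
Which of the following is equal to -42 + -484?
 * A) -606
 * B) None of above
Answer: B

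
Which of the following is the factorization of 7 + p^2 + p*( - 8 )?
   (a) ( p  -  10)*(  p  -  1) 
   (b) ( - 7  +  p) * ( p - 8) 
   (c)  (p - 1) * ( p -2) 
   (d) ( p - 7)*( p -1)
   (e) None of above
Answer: d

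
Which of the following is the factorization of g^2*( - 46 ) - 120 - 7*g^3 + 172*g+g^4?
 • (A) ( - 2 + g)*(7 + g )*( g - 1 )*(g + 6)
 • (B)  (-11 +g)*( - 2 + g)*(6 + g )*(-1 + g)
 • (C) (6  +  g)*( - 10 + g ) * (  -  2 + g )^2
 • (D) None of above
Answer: D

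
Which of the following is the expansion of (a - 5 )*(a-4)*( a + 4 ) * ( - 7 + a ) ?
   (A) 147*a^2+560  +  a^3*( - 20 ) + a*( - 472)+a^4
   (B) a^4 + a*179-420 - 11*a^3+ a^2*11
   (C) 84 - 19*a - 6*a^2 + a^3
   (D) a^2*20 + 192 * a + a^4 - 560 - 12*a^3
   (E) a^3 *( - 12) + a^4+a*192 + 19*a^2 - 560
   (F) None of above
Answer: E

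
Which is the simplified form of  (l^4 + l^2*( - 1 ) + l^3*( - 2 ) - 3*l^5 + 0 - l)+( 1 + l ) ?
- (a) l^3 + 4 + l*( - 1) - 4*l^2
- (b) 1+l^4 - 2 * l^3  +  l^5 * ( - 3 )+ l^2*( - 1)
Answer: b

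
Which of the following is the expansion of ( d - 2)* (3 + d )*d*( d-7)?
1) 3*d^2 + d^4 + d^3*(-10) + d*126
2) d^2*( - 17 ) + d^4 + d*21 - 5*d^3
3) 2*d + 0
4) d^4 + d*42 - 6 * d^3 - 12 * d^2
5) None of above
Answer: 5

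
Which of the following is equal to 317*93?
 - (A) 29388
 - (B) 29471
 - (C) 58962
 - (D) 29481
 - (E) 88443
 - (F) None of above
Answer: D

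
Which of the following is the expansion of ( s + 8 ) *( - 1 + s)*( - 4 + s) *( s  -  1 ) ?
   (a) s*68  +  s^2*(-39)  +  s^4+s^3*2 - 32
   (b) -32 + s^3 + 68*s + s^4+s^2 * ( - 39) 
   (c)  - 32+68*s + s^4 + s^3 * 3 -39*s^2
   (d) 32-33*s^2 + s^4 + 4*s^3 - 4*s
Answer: a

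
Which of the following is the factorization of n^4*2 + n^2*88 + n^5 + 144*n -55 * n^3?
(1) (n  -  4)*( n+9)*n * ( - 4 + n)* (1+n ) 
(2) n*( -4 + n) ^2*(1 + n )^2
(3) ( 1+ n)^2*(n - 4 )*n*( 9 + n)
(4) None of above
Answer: 1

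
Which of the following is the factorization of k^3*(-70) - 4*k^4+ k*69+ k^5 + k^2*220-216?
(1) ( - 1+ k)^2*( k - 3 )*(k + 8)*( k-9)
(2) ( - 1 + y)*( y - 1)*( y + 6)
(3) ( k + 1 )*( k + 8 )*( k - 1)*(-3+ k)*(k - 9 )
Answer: 3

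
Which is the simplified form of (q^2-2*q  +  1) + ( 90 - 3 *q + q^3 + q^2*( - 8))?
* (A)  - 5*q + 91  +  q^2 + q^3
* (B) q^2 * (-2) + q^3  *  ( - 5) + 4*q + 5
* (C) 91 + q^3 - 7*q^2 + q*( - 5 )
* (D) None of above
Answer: C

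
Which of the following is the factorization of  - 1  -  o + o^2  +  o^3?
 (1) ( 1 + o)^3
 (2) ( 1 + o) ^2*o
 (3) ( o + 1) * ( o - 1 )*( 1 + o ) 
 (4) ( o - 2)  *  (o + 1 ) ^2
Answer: 3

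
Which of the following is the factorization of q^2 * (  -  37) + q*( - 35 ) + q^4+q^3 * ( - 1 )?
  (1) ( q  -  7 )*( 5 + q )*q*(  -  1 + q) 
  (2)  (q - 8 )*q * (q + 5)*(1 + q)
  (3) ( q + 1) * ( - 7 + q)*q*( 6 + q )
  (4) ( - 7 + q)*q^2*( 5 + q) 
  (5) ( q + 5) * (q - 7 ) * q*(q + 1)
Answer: 5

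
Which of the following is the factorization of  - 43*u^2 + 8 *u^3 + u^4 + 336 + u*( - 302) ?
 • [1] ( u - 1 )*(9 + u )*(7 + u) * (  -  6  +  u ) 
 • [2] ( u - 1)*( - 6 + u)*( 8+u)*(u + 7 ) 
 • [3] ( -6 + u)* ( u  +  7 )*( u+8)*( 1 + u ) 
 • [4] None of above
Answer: 2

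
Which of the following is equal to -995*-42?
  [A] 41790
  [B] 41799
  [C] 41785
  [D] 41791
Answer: A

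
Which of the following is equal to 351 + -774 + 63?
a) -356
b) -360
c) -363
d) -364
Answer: b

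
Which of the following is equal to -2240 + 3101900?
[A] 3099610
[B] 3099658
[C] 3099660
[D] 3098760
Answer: C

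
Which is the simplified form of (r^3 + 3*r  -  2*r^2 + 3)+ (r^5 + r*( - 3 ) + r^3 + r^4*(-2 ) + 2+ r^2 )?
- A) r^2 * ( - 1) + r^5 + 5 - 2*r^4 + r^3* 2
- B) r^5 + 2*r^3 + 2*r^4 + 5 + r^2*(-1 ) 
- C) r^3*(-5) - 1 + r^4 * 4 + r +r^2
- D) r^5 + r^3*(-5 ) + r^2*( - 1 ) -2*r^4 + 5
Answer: A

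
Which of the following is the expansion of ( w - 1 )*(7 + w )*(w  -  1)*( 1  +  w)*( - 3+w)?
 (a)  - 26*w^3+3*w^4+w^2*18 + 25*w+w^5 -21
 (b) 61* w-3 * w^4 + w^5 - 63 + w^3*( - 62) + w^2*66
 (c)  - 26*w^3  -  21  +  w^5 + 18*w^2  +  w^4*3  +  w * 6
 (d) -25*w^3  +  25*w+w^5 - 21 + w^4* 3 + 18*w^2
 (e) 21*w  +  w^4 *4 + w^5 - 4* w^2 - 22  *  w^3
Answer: a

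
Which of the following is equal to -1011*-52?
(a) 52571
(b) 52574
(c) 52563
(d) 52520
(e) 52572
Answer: e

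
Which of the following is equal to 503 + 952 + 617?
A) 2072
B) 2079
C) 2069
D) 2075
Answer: A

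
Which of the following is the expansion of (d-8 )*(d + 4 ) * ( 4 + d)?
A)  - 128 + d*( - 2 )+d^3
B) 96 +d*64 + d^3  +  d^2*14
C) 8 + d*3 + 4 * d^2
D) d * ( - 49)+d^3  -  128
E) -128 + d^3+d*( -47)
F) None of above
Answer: F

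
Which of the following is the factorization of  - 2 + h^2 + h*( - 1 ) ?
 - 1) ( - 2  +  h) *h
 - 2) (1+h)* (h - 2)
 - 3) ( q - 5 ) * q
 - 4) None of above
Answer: 2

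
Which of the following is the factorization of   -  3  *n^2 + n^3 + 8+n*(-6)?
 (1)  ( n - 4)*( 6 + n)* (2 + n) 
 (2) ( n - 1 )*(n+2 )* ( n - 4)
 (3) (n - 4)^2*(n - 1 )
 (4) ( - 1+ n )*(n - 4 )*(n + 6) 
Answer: 2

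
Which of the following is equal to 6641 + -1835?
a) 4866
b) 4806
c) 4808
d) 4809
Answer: b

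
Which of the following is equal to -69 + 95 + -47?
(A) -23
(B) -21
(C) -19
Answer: B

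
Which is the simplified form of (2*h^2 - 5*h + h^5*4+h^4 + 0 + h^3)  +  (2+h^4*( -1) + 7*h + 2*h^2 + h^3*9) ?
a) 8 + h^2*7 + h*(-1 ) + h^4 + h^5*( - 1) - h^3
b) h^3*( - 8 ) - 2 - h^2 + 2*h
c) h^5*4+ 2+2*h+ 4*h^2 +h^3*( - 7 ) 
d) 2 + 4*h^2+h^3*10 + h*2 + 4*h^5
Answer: d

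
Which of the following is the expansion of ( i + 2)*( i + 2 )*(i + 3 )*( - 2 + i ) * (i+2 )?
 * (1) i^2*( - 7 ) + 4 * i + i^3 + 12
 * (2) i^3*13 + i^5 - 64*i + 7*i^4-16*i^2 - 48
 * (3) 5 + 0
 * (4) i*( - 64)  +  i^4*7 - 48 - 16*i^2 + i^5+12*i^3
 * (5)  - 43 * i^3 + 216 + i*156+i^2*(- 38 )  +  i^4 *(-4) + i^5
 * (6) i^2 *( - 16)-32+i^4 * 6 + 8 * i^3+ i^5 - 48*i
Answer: 4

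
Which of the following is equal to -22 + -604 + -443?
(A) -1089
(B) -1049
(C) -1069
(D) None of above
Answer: C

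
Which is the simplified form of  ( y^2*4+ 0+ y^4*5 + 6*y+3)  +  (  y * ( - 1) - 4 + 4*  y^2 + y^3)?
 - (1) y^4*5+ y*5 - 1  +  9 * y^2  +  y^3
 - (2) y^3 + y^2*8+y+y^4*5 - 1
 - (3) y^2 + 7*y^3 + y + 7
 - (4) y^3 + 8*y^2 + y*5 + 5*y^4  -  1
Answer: 4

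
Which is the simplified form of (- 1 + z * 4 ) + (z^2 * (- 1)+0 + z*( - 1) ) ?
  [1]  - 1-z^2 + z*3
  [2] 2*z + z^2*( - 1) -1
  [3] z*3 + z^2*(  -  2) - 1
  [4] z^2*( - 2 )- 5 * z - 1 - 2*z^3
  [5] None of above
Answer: 1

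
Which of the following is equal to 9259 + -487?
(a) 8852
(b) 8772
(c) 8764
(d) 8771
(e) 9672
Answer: b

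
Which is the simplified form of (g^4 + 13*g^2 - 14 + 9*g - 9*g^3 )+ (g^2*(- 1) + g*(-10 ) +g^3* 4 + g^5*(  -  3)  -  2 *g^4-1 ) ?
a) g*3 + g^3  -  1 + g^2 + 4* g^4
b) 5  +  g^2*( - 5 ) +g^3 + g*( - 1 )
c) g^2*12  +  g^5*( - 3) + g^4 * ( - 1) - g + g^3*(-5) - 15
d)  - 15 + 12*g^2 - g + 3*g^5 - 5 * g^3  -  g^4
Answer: c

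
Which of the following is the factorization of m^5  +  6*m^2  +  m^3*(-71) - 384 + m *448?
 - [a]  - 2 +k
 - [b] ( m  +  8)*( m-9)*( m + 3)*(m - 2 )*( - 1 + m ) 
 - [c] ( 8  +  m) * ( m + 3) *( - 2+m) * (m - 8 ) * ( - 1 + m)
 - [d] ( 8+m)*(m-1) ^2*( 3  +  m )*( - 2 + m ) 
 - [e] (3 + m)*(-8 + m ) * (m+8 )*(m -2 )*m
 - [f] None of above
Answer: c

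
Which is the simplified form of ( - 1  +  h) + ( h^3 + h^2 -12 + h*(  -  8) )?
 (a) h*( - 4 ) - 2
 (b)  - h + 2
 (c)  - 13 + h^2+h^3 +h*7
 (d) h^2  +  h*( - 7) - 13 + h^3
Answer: d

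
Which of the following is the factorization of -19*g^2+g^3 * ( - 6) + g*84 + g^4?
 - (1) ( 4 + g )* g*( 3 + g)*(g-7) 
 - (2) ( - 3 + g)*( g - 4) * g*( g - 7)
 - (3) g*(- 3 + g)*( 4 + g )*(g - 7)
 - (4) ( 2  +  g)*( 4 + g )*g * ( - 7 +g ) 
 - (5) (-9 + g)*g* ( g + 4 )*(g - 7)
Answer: 3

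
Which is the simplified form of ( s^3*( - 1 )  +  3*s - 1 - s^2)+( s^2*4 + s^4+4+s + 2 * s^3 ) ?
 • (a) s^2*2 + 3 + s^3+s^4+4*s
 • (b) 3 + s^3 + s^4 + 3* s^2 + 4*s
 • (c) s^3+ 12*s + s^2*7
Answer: b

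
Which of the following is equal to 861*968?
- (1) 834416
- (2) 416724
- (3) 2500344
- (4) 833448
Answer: 4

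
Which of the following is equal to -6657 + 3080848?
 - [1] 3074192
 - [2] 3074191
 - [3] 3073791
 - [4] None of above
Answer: 2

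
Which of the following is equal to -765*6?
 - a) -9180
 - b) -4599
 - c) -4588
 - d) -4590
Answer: d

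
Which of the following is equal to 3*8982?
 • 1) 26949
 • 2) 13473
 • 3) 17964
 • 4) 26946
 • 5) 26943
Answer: 4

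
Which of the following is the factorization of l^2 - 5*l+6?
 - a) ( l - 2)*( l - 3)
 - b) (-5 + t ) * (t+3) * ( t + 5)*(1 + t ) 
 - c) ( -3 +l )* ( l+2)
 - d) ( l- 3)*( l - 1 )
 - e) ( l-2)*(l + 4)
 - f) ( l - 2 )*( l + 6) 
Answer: a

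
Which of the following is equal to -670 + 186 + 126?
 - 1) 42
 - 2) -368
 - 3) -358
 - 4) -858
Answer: 3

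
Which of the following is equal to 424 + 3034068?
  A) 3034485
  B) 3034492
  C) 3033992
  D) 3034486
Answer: B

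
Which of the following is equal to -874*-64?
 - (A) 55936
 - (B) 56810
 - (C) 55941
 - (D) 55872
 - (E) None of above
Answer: A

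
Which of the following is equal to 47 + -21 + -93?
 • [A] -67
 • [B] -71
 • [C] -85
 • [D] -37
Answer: A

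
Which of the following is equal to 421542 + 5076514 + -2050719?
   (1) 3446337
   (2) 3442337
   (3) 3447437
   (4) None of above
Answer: 4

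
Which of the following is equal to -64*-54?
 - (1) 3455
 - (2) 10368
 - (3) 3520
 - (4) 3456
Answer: 4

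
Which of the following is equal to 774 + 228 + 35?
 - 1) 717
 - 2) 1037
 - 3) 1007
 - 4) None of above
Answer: 2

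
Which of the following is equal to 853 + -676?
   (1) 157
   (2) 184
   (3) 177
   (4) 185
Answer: 3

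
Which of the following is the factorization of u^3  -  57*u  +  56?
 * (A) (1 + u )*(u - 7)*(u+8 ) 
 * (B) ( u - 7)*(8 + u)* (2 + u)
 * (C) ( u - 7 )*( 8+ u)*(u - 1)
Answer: C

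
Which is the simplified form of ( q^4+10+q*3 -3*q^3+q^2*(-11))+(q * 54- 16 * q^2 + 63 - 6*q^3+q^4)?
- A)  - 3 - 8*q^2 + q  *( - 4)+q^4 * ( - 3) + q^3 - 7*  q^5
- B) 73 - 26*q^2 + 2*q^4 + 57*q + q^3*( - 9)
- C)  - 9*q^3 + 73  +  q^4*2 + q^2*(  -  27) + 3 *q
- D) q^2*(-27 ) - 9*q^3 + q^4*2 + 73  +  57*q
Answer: D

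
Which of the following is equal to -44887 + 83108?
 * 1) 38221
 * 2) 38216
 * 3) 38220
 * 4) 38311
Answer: 1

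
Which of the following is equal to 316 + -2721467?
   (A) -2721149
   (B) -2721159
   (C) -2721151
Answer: C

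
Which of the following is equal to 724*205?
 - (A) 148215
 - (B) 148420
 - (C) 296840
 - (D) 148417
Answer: B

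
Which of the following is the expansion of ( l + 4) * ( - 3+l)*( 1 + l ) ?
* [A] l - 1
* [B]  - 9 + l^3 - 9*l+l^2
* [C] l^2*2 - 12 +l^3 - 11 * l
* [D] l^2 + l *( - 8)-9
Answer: C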